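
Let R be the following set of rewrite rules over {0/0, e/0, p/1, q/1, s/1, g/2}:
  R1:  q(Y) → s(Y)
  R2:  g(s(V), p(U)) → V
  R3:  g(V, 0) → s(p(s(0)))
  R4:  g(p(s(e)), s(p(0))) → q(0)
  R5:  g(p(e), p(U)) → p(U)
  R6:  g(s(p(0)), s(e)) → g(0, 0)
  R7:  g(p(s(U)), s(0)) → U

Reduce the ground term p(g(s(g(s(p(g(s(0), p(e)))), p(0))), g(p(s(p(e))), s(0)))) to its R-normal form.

1. p(g(s(g(s(p(g(s(0), p(e)))), p(0))), g(p(s(p(e))), s(0))))  →  p(g(s(p(g(s(0), p(e)))), g(p(s(p(e))), s(0))))   [R2 at 1.1.1]
2. p(g(s(p(g(s(0), p(e)))), g(p(s(p(e))), s(0))))  →  p(g(s(p(0)), g(p(s(p(e))), s(0))))   [R2 at 1.1.1.1]
3. p(g(s(p(0)), g(p(s(p(e))), s(0))))  →  p(g(s(p(0)), p(e)))   [R7 at 1.2]
4. p(g(s(p(0)), p(e)))  →  p(p(0))   [R2 at 1]

p(p(0))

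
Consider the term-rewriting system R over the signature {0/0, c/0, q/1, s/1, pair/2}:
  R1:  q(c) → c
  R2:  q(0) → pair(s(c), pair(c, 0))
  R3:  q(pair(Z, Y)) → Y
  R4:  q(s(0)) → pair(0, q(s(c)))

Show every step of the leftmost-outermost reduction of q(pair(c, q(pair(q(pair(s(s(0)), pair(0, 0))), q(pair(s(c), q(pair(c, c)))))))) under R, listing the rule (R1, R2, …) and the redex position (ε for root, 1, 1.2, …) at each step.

1. q(pair(c, q(pair(q(pair(s(s(0)), pair(0, 0))), q(pair(s(c), q(pair(c, c))))))))  →  q(pair(q(pair(s(s(0)), pair(0, 0))), q(pair(s(c), q(pair(c, c))))))   [R3 at ε]
2. q(pair(q(pair(s(s(0)), pair(0, 0))), q(pair(s(c), q(pair(c, c))))))  →  q(pair(s(c), q(pair(c, c))))   [R3 at ε]
3. q(pair(s(c), q(pair(c, c))))  →  q(pair(c, c))   [R3 at ε]
4. q(pair(c, c))  →  c   [R3 at ε]

c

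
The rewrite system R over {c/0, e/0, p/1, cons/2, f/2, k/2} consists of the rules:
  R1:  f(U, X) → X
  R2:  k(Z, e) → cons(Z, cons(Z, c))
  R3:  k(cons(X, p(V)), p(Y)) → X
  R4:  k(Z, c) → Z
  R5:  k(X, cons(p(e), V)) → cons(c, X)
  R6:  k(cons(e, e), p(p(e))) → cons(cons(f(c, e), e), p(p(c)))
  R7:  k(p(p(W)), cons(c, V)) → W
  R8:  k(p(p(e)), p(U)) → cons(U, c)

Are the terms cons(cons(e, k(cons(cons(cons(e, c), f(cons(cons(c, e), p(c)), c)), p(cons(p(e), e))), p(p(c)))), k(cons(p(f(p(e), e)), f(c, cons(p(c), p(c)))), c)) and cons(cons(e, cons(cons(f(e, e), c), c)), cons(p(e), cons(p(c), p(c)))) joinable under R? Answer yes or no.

yes — NF(t₁) = cons(cons(e, cons(cons(e, c), c)), cons(p(e), cons(p(c), p(c)))), NF(t₂) = cons(cons(e, cons(cons(e, c), c)), cons(p(e), cons(p(c), p(c))))

Reduce t₁ = cons(cons(e, k(cons(cons(cons(e, c), f(cons(cons(c, e), p(c)), c)), p(cons(p(e), e))), p(p(c)))), k(cons(p(f(p(e), e)), f(c, cons(p(c), p(c)))), c)):
1. cons(cons(e, k(cons(cons(cons(e, c), f(cons(cons(c, e), p(c)), c)), p(cons(p(e), e))), p(p(c)))), k(cons(p(f(p(e), e)), f(c, cons(p(c), p(c)))), c))  →  cons(cons(e, cons(cons(e, c), f(cons(cons(c, e), p(c)), c))), k(cons(p(f(p(e), e)), f(c, cons(p(c), p(c)))), c))   [R3 at 1.2]
2. cons(cons(e, cons(cons(e, c), f(cons(cons(c, e), p(c)), c))), k(cons(p(f(p(e), e)), f(c, cons(p(c), p(c)))), c))  →  cons(cons(e, cons(cons(e, c), c)), k(cons(p(f(p(e), e)), f(c, cons(p(c), p(c)))), c))   [R1 at 1.2.2]
3. cons(cons(e, cons(cons(e, c), c)), k(cons(p(f(p(e), e)), f(c, cons(p(c), p(c)))), c))  →  cons(cons(e, cons(cons(e, c), c)), cons(p(f(p(e), e)), f(c, cons(p(c), p(c)))))   [R4 at 2]
4. cons(cons(e, cons(cons(e, c), c)), cons(p(f(p(e), e)), f(c, cons(p(c), p(c)))))  →  cons(cons(e, cons(cons(e, c), c)), cons(p(e), f(c, cons(p(c), p(c)))))   [R1 at 2.1.1]
5. cons(cons(e, cons(cons(e, c), c)), cons(p(e), f(c, cons(p(c), p(c)))))  →  cons(cons(e, cons(cons(e, c), c)), cons(p(e), cons(p(c), p(c))))   [R1 at 2.2]

Reduce t₂ = cons(cons(e, cons(cons(f(e, e), c), c)), cons(p(e), cons(p(c), p(c)))):
1. cons(cons(e, cons(cons(f(e, e), c), c)), cons(p(e), cons(p(c), p(c))))  →  cons(cons(e, cons(cons(e, c), c)), cons(p(e), cons(p(c), p(c))))   [R1 at 1.2.1.1]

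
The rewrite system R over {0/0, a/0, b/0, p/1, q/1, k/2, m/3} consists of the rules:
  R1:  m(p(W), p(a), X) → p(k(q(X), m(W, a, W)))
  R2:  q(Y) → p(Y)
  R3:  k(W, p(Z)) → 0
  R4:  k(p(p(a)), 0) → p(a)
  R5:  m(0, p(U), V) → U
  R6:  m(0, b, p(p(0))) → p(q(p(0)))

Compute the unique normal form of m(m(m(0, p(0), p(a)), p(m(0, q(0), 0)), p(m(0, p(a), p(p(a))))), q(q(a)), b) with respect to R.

p(a)

1. m(m(m(0, p(0), p(a)), p(m(0, q(0), 0)), p(m(0, p(a), p(p(a))))), q(q(a)), b)  →  m(m(0, p(m(0, q(0), 0)), p(m(0, p(a), p(p(a))))), q(q(a)), b)   [R5 at 1.1]
2. m(m(0, p(m(0, q(0), 0)), p(m(0, p(a), p(p(a))))), q(q(a)), b)  →  m(m(0, q(0), 0), q(q(a)), b)   [R5 at 1]
3. m(m(0, q(0), 0), q(q(a)), b)  →  m(m(0, p(0), 0), q(q(a)), b)   [R2 at 1.2]
4. m(m(0, p(0), 0), q(q(a)), b)  →  m(0, q(q(a)), b)   [R5 at 1]
5. m(0, q(q(a)), b)  →  m(0, p(q(a)), b)   [R2 at 2]
6. m(0, p(q(a)), b)  →  q(a)   [R5 at ε]
7. q(a)  →  p(a)   [R2 at ε]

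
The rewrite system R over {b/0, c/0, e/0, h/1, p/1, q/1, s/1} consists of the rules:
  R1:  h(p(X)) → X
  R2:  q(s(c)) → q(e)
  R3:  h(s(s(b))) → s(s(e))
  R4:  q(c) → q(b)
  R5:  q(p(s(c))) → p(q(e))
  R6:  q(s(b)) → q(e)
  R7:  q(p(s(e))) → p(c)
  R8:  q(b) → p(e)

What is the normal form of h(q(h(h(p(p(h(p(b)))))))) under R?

1. h(q(h(h(p(p(h(p(b))))))))  →  h(q(h(p(h(p(b))))))   [R1 at 1.1.1]
2. h(q(h(p(h(p(b))))))  →  h(q(h(p(b))))   [R1 at 1.1]
3. h(q(h(p(b))))  →  h(q(b))   [R1 at 1.1]
4. h(q(b))  →  h(p(e))   [R8 at 1]
5. h(p(e))  →  e   [R1 at ε]

e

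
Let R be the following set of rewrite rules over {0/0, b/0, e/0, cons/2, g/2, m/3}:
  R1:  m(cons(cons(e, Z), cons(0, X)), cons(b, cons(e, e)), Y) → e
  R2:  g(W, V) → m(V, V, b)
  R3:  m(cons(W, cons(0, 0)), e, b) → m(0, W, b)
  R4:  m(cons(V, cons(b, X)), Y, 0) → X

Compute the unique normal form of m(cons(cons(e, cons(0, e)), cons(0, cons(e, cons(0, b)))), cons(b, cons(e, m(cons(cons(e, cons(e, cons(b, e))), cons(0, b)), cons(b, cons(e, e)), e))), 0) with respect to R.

e

1. m(cons(cons(e, cons(0, e)), cons(0, cons(e, cons(0, b)))), cons(b, cons(e, m(cons(cons(e, cons(e, cons(b, e))), cons(0, b)), cons(b, cons(e, e)), e))), 0)  →  m(cons(cons(e, cons(0, e)), cons(0, cons(e, cons(0, b)))), cons(b, cons(e, e)), 0)   [R1 at 2.2.2]
2. m(cons(cons(e, cons(0, e)), cons(0, cons(e, cons(0, b)))), cons(b, cons(e, e)), 0)  →  e   [R1 at ε]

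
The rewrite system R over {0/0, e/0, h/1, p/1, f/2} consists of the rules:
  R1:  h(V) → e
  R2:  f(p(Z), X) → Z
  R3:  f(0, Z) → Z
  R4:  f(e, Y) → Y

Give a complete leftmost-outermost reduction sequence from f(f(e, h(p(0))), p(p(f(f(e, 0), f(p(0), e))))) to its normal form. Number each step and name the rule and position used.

1. f(f(e, h(p(0))), p(p(f(f(e, 0), f(p(0), e)))))  →  f(h(p(0)), p(p(f(f(e, 0), f(p(0), e)))))   [R4 at 1]
2. f(h(p(0)), p(p(f(f(e, 0), f(p(0), e)))))  →  f(e, p(p(f(f(e, 0), f(p(0), e)))))   [R1 at 1]
3. f(e, p(p(f(f(e, 0), f(p(0), e)))))  →  p(p(f(f(e, 0), f(p(0), e))))   [R4 at ε]
4. p(p(f(f(e, 0), f(p(0), e))))  →  p(p(f(0, f(p(0), e))))   [R4 at 1.1.1]
5. p(p(f(0, f(p(0), e))))  →  p(p(f(p(0), e)))   [R3 at 1.1]
6. p(p(f(p(0), e)))  →  p(p(0))   [R2 at 1.1]

p(p(0))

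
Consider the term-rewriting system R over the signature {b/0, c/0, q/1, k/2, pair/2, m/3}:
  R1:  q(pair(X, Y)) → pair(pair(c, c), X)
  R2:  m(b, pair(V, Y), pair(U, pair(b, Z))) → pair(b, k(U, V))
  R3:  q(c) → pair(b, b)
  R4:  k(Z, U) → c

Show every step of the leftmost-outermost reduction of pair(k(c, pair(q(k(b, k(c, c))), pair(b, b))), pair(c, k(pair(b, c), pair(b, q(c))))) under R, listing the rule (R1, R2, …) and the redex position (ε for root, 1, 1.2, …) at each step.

pair(c, pair(c, c))

1. pair(k(c, pair(q(k(b, k(c, c))), pair(b, b))), pair(c, k(pair(b, c), pair(b, q(c)))))  →  pair(c, pair(c, k(pair(b, c), pair(b, q(c)))))   [R4 at 1]
2. pair(c, pair(c, k(pair(b, c), pair(b, q(c)))))  →  pair(c, pair(c, c))   [R4 at 2.2]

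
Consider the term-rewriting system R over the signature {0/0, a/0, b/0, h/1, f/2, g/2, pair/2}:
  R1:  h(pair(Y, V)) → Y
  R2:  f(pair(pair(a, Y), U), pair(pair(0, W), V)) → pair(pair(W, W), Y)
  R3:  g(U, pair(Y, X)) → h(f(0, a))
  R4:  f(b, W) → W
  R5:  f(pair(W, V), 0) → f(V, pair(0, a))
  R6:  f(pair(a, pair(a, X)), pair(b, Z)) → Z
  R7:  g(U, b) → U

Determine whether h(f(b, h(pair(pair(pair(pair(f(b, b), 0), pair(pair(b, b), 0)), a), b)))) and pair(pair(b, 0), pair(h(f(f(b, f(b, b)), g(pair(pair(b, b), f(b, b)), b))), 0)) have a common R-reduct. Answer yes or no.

Reduce t₁ = h(f(b, h(pair(pair(pair(pair(f(b, b), 0), pair(pair(b, b), 0)), a), b)))):
1. h(f(b, h(pair(pair(pair(pair(f(b, b), 0), pair(pair(b, b), 0)), a), b))))  →  h(h(pair(pair(pair(pair(f(b, b), 0), pair(pair(b, b), 0)), a), b)))   [R4 at 1]
2. h(h(pair(pair(pair(pair(f(b, b), 0), pair(pair(b, b), 0)), a), b)))  →  h(pair(pair(pair(f(b, b), 0), pair(pair(b, b), 0)), a))   [R1 at 1]
3. h(pair(pair(pair(f(b, b), 0), pair(pair(b, b), 0)), a))  →  pair(pair(f(b, b), 0), pair(pair(b, b), 0))   [R1 at ε]
4. pair(pair(f(b, b), 0), pair(pair(b, b), 0))  →  pair(pair(b, 0), pair(pair(b, b), 0))   [R4 at 1.1]

Reduce t₂ = pair(pair(b, 0), pair(h(f(f(b, f(b, b)), g(pair(pair(b, b), f(b, b)), b))), 0)):
1. pair(pair(b, 0), pair(h(f(f(b, f(b, b)), g(pair(pair(b, b), f(b, b)), b))), 0))  →  pair(pair(b, 0), pair(h(f(f(b, b), g(pair(pair(b, b), f(b, b)), b))), 0))   [R4 at 2.1.1.1]
2. pair(pair(b, 0), pair(h(f(f(b, b), g(pair(pair(b, b), f(b, b)), b))), 0))  →  pair(pair(b, 0), pair(h(f(b, g(pair(pair(b, b), f(b, b)), b))), 0))   [R4 at 2.1.1.1]
3. pair(pair(b, 0), pair(h(f(b, g(pair(pair(b, b), f(b, b)), b))), 0))  →  pair(pair(b, 0), pair(h(g(pair(pair(b, b), f(b, b)), b)), 0))   [R4 at 2.1.1]
4. pair(pair(b, 0), pair(h(g(pair(pair(b, b), f(b, b)), b)), 0))  →  pair(pair(b, 0), pair(h(pair(pair(b, b), f(b, b))), 0))   [R7 at 2.1.1]
5. pair(pair(b, 0), pair(h(pair(pair(b, b), f(b, b))), 0))  →  pair(pair(b, 0), pair(pair(b, b), 0))   [R1 at 2.1]

yes — NF(t₁) = pair(pair(b, 0), pair(pair(b, b), 0)), NF(t₂) = pair(pair(b, 0), pair(pair(b, b), 0))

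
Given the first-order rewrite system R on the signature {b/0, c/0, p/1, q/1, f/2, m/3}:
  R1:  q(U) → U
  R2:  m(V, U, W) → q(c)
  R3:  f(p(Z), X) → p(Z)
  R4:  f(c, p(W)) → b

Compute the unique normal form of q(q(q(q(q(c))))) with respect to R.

1. q(q(q(q(q(c)))))  →  q(q(q(q(c))))   [R1 at ε]
2. q(q(q(q(c))))  →  q(q(q(c)))   [R1 at ε]
3. q(q(q(c)))  →  q(q(c))   [R1 at ε]
4. q(q(c))  →  q(c)   [R1 at ε]
5. q(c)  →  c   [R1 at ε]

c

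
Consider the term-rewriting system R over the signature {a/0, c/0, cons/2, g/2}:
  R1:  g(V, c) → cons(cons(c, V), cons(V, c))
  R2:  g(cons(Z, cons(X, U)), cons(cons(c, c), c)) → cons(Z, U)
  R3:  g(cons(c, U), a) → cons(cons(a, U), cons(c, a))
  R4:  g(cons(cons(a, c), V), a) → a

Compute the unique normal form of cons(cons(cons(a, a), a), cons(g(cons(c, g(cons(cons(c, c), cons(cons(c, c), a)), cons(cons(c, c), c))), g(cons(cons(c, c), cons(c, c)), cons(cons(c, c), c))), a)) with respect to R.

1. cons(cons(cons(a, a), a), cons(g(cons(c, g(cons(cons(c, c), cons(cons(c, c), a)), cons(cons(c, c), c))), g(cons(cons(c, c), cons(c, c)), cons(cons(c, c), c))), a))  →  cons(cons(cons(a, a), a), cons(g(cons(c, cons(cons(c, c), a)), g(cons(cons(c, c), cons(c, c)), cons(cons(c, c), c))), a))   [R2 at 2.1.1.2]
2. cons(cons(cons(a, a), a), cons(g(cons(c, cons(cons(c, c), a)), g(cons(cons(c, c), cons(c, c)), cons(cons(c, c), c))), a))  →  cons(cons(cons(a, a), a), cons(g(cons(c, cons(cons(c, c), a)), cons(cons(c, c), c)), a))   [R2 at 2.1.2]
3. cons(cons(cons(a, a), a), cons(g(cons(c, cons(cons(c, c), a)), cons(cons(c, c), c)), a))  →  cons(cons(cons(a, a), a), cons(cons(c, a), a))   [R2 at 2.1]

cons(cons(cons(a, a), a), cons(cons(c, a), a))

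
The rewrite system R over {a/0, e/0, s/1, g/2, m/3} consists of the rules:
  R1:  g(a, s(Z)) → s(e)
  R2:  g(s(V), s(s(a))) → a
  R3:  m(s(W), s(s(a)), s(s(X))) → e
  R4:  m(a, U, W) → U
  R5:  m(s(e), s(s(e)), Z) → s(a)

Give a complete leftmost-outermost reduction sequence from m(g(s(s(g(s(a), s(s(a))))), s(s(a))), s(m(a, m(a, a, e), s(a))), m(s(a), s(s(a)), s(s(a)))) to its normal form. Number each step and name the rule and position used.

s(a)

1. m(g(s(s(g(s(a), s(s(a))))), s(s(a))), s(m(a, m(a, a, e), s(a))), m(s(a), s(s(a)), s(s(a))))  →  m(a, s(m(a, m(a, a, e), s(a))), m(s(a), s(s(a)), s(s(a))))   [R2 at 1]
2. m(a, s(m(a, m(a, a, e), s(a))), m(s(a), s(s(a)), s(s(a))))  →  s(m(a, m(a, a, e), s(a)))   [R4 at ε]
3. s(m(a, m(a, a, e), s(a)))  →  s(m(a, a, e))   [R4 at 1]
4. s(m(a, a, e))  →  s(a)   [R4 at 1]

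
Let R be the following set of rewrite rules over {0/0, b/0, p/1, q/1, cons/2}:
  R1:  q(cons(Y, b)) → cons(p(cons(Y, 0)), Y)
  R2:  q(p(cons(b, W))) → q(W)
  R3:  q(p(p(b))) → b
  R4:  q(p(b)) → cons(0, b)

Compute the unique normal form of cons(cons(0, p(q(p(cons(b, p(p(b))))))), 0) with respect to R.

cons(cons(0, p(b)), 0)

1. cons(cons(0, p(q(p(cons(b, p(p(b))))))), 0)  →  cons(cons(0, p(q(p(p(b))))), 0)   [R2 at 1.2.1]
2. cons(cons(0, p(q(p(p(b))))), 0)  →  cons(cons(0, p(b)), 0)   [R3 at 1.2.1]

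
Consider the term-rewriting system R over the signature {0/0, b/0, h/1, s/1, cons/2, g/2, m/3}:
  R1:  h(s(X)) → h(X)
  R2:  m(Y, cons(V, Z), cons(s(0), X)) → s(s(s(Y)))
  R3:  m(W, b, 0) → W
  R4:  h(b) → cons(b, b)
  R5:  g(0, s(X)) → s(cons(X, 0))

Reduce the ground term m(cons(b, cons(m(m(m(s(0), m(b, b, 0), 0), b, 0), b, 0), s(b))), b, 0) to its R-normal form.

cons(b, cons(s(0), s(b)))

1. m(cons(b, cons(m(m(m(s(0), m(b, b, 0), 0), b, 0), b, 0), s(b))), b, 0)  →  cons(b, cons(m(m(m(s(0), m(b, b, 0), 0), b, 0), b, 0), s(b)))   [R3 at ε]
2. cons(b, cons(m(m(m(s(0), m(b, b, 0), 0), b, 0), b, 0), s(b)))  →  cons(b, cons(m(m(s(0), m(b, b, 0), 0), b, 0), s(b)))   [R3 at 2.1]
3. cons(b, cons(m(m(s(0), m(b, b, 0), 0), b, 0), s(b)))  →  cons(b, cons(m(s(0), m(b, b, 0), 0), s(b)))   [R3 at 2.1]
4. cons(b, cons(m(s(0), m(b, b, 0), 0), s(b)))  →  cons(b, cons(m(s(0), b, 0), s(b)))   [R3 at 2.1.2]
5. cons(b, cons(m(s(0), b, 0), s(b)))  →  cons(b, cons(s(0), s(b)))   [R3 at 2.1]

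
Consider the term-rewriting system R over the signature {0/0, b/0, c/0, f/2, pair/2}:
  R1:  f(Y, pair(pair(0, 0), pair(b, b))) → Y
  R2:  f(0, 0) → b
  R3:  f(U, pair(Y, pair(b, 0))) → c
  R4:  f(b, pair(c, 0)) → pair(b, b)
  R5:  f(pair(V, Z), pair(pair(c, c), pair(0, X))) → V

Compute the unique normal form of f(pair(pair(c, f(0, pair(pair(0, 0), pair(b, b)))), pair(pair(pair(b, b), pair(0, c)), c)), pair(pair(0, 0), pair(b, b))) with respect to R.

pair(pair(c, 0), pair(pair(pair(b, b), pair(0, c)), c))

1. f(pair(pair(c, f(0, pair(pair(0, 0), pair(b, b)))), pair(pair(pair(b, b), pair(0, c)), c)), pair(pair(0, 0), pair(b, b)))  →  pair(pair(c, f(0, pair(pair(0, 0), pair(b, b)))), pair(pair(pair(b, b), pair(0, c)), c))   [R1 at ε]
2. pair(pair(c, f(0, pair(pair(0, 0), pair(b, b)))), pair(pair(pair(b, b), pair(0, c)), c))  →  pair(pair(c, 0), pair(pair(pair(b, b), pair(0, c)), c))   [R1 at 1.2]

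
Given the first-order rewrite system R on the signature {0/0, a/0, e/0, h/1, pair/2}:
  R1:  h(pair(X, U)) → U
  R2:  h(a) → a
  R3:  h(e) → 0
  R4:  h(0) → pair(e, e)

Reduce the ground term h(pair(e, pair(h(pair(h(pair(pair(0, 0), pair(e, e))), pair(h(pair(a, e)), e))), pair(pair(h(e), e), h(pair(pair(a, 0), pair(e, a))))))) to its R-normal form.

1. h(pair(e, pair(h(pair(h(pair(pair(0, 0), pair(e, e))), pair(h(pair(a, e)), e))), pair(pair(h(e), e), h(pair(pair(a, 0), pair(e, a)))))))  →  pair(h(pair(h(pair(pair(0, 0), pair(e, e))), pair(h(pair(a, e)), e))), pair(pair(h(e), e), h(pair(pair(a, 0), pair(e, a)))))   [R1 at ε]
2. pair(h(pair(h(pair(pair(0, 0), pair(e, e))), pair(h(pair(a, e)), e))), pair(pair(h(e), e), h(pair(pair(a, 0), pair(e, a)))))  →  pair(pair(h(pair(a, e)), e), pair(pair(h(e), e), h(pair(pair(a, 0), pair(e, a)))))   [R1 at 1]
3. pair(pair(h(pair(a, e)), e), pair(pair(h(e), e), h(pair(pair(a, 0), pair(e, a)))))  →  pair(pair(e, e), pair(pair(h(e), e), h(pair(pair(a, 0), pair(e, a)))))   [R1 at 1.1]
4. pair(pair(e, e), pair(pair(h(e), e), h(pair(pair(a, 0), pair(e, a)))))  →  pair(pair(e, e), pair(pair(0, e), h(pair(pair(a, 0), pair(e, a)))))   [R3 at 2.1.1]
5. pair(pair(e, e), pair(pair(0, e), h(pair(pair(a, 0), pair(e, a)))))  →  pair(pair(e, e), pair(pair(0, e), pair(e, a)))   [R1 at 2.2]

pair(pair(e, e), pair(pair(0, e), pair(e, a)))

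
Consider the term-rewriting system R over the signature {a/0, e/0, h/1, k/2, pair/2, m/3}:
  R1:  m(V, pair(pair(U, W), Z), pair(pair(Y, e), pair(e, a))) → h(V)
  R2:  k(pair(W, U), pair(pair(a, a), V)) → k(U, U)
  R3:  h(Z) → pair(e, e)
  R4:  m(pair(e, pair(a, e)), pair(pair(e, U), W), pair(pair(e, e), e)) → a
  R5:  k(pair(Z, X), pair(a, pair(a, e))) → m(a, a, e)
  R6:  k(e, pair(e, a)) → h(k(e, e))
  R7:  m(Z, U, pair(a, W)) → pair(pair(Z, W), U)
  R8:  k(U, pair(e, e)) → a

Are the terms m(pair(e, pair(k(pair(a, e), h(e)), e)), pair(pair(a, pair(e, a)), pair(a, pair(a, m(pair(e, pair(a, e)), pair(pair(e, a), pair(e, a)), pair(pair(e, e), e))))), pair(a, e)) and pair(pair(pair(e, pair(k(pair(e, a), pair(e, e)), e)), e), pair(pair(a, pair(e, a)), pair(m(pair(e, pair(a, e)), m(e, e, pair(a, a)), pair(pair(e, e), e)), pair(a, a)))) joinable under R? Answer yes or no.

Reduce t₁ = m(pair(e, pair(k(pair(a, e), h(e)), e)), pair(pair(a, pair(e, a)), pair(a, pair(a, m(pair(e, pair(a, e)), pair(pair(e, a), pair(e, a)), pair(pair(e, e), e))))), pair(a, e)):
1. m(pair(e, pair(k(pair(a, e), h(e)), e)), pair(pair(a, pair(e, a)), pair(a, pair(a, m(pair(e, pair(a, e)), pair(pair(e, a), pair(e, a)), pair(pair(e, e), e))))), pair(a, e))  →  pair(pair(pair(e, pair(k(pair(a, e), h(e)), e)), e), pair(pair(a, pair(e, a)), pair(a, pair(a, m(pair(e, pair(a, e)), pair(pair(e, a), pair(e, a)), pair(pair(e, e), e))))))   [R7 at ε]
2. pair(pair(pair(e, pair(k(pair(a, e), h(e)), e)), e), pair(pair(a, pair(e, a)), pair(a, pair(a, m(pair(e, pair(a, e)), pair(pair(e, a), pair(e, a)), pair(pair(e, e), e))))))  →  pair(pair(pair(e, pair(k(pair(a, e), pair(e, e)), e)), e), pair(pair(a, pair(e, a)), pair(a, pair(a, m(pair(e, pair(a, e)), pair(pair(e, a), pair(e, a)), pair(pair(e, e), e))))))   [R3 at 1.1.2.1.2]
3. pair(pair(pair(e, pair(k(pair(a, e), pair(e, e)), e)), e), pair(pair(a, pair(e, a)), pair(a, pair(a, m(pair(e, pair(a, e)), pair(pair(e, a), pair(e, a)), pair(pair(e, e), e))))))  →  pair(pair(pair(e, pair(a, e)), e), pair(pair(a, pair(e, a)), pair(a, pair(a, m(pair(e, pair(a, e)), pair(pair(e, a), pair(e, a)), pair(pair(e, e), e))))))   [R8 at 1.1.2.1]
4. pair(pair(pair(e, pair(a, e)), e), pair(pair(a, pair(e, a)), pair(a, pair(a, m(pair(e, pair(a, e)), pair(pair(e, a), pair(e, a)), pair(pair(e, e), e))))))  →  pair(pair(pair(e, pair(a, e)), e), pair(pair(a, pair(e, a)), pair(a, pair(a, a))))   [R4 at 2.2.2.2]

Reduce t₂ = pair(pair(pair(e, pair(k(pair(e, a), pair(e, e)), e)), e), pair(pair(a, pair(e, a)), pair(m(pair(e, pair(a, e)), m(e, e, pair(a, a)), pair(pair(e, e), e)), pair(a, a)))):
1. pair(pair(pair(e, pair(k(pair(e, a), pair(e, e)), e)), e), pair(pair(a, pair(e, a)), pair(m(pair(e, pair(a, e)), m(e, e, pair(a, a)), pair(pair(e, e), e)), pair(a, a))))  →  pair(pair(pair(e, pair(a, e)), e), pair(pair(a, pair(e, a)), pair(m(pair(e, pair(a, e)), m(e, e, pair(a, a)), pair(pair(e, e), e)), pair(a, a))))   [R8 at 1.1.2.1]
2. pair(pair(pair(e, pair(a, e)), e), pair(pair(a, pair(e, a)), pair(m(pair(e, pair(a, e)), m(e, e, pair(a, a)), pair(pair(e, e), e)), pair(a, a))))  →  pair(pair(pair(e, pair(a, e)), e), pair(pair(a, pair(e, a)), pair(m(pair(e, pair(a, e)), pair(pair(e, a), e), pair(pair(e, e), e)), pair(a, a))))   [R7 at 2.2.1.2]
3. pair(pair(pair(e, pair(a, e)), e), pair(pair(a, pair(e, a)), pair(m(pair(e, pair(a, e)), pair(pair(e, a), e), pair(pair(e, e), e)), pair(a, a))))  →  pair(pair(pair(e, pair(a, e)), e), pair(pair(a, pair(e, a)), pair(a, pair(a, a))))   [R4 at 2.2.1]

yes — NF(t₁) = pair(pair(pair(e, pair(a, e)), e), pair(pair(a, pair(e, a)), pair(a, pair(a, a)))), NF(t₂) = pair(pair(pair(e, pair(a, e)), e), pair(pair(a, pair(e, a)), pair(a, pair(a, a))))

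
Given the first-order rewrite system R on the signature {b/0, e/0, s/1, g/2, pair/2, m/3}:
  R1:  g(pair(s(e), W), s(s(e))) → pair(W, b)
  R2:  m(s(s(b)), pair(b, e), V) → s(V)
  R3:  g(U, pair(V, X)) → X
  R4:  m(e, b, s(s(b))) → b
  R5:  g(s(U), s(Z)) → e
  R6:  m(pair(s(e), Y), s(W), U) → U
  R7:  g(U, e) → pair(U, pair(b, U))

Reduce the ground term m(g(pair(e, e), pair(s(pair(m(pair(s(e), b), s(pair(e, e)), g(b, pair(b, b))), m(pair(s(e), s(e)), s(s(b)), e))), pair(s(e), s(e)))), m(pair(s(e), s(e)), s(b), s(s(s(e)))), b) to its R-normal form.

b

1. m(g(pair(e, e), pair(s(pair(m(pair(s(e), b), s(pair(e, e)), g(b, pair(b, b))), m(pair(s(e), s(e)), s(s(b)), e))), pair(s(e), s(e)))), m(pair(s(e), s(e)), s(b), s(s(s(e)))), b)  →  m(pair(s(e), s(e)), m(pair(s(e), s(e)), s(b), s(s(s(e)))), b)   [R3 at 1]
2. m(pair(s(e), s(e)), m(pair(s(e), s(e)), s(b), s(s(s(e)))), b)  →  m(pair(s(e), s(e)), s(s(s(e))), b)   [R6 at 2]
3. m(pair(s(e), s(e)), s(s(s(e))), b)  →  b   [R6 at ε]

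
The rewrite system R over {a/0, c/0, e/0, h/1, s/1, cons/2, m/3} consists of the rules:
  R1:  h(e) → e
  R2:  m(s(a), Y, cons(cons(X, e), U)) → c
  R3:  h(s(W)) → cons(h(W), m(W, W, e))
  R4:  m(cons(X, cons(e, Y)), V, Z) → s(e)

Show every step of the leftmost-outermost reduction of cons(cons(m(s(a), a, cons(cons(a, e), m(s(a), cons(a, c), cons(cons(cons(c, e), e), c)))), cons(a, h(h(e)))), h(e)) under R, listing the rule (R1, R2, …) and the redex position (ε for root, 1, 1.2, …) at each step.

cons(cons(c, cons(a, e)), e)

1. cons(cons(m(s(a), a, cons(cons(a, e), m(s(a), cons(a, c), cons(cons(cons(c, e), e), c)))), cons(a, h(h(e)))), h(e))  →  cons(cons(c, cons(a, h(h(e)))), h(e))   [R2 at 1.1]
2. cons(cons(c, cons(a, h(h(e)))), h(e))  →  cons(cons(c, cons(a, h(e))), h(e))   [R1 at 1.2.2.1]
3. cons(cons(c, cons(a, h(e))), h(e))  →  cons(cons(c, cons(a, e)), h(e))   [R1 at 1.2.2]
4. cons(cons(c, cons(a, e)), h(e))  →  cons(cons(c, cons(a, e)), e)   [R1 at 2]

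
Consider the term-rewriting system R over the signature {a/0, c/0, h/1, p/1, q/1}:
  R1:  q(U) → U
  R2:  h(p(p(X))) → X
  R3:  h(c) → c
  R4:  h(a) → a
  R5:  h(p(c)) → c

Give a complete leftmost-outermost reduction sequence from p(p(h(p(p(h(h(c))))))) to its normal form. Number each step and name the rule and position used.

p(p(c))

1. p(p(h(p(p(h(h(c)))))))  →  p(p(h(h(c))))   [R2 at 1.1]
2. p(p(h(h(c))))  →  p(p(h(c)))   [R3 at 1.1.1]
3. p(p(h(c)))  →  p(p(c))   [R3 at 1.1]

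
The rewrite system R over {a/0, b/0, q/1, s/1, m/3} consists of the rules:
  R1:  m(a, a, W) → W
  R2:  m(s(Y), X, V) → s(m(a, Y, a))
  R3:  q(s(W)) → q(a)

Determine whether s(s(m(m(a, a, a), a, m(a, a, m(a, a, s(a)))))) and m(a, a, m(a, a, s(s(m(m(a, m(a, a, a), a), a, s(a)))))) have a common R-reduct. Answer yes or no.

Reduce t₁ = s(s(m(m(a, a, a), a, m(a, a, m(a, a, s(a)))))):
1. s(s(m(m(a, a, a), a, m(a, a, m(a, a, s(a))))))  →  s(s(m(a, a, m(a, a, m(a, a, s(a))))))   [R1 at 1.1.1]
2. s(s(m(a, a, m(a, a, m(a, a, s(a))))))  →  s(s(m(a, a, m(a, a, s(a)))))   [R1 at 1.1]
3. s(s(m(a, a, m(a, a, s(a)))))  →  s(s(m(a, a, s(a))))   [R1 at 1.1]
4. s(s(m(a, a, s(a))))  →  s(s(s(a)))   [R1 at 1.1]

Reduce t₂ = m(a, a, m(a, a, s(s(m(m(a, m(a, a, a), a), a, s(a)))))):
1. m(a, a, m(a, a, s(s(m(m(a, m(a, a, a), a), a, s(a))))))  →  m(a, a, s(s(m(m(a, m(a, a, a), a), a, s(a)))))   [R1 at ε]
2. m(a, a, s(s(m(m(a, m(a, a, a), a), a, s(a)))))  →  s(s(m(m(a, m(a, a, a), a), a, s(a))))   [R1 at ε]
3. s(s(m(m(a, m(a, a, a), a), a, s(a))))  →  s(s(m(m(a, a, a), a, s(a))))   [R1 at 1.1.1.2]
4. s(s(m(m(a, a, a), a, s(a))))  →  s(s(m(a, a, s(a))))   [R1 at 1.1.1]
5. s(s(m(a, a, s(a))))  →  s(s(s(a)))   [R1 at 1.1]

yes — NF(t₁) = s(s(s(a))), NF(t₂) = s(s(s(a)))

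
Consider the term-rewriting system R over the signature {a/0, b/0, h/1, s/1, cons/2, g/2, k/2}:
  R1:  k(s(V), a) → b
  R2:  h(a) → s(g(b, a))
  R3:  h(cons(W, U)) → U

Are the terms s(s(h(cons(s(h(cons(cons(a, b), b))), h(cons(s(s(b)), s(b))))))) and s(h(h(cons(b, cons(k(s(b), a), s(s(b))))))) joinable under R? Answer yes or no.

Reduce t₁ = s(s(h(cons(s(h(cons(cons(a, b), b))), h(cons(s(s(b)), s(b))))))):
1. s(s(h(cons(s(h(cons(cons(a, b), b))), h(cons(s(s(b)), s(b)))))))  →  s(s(h(cons(s(s(b)), s(b)))))   [R3 at 1.1]
2. s(s(h(cons(s(s(b)), s(b)))))  →  s(s(s(b)))   [R3 at 1.1]

Reduce t₂ = s(h(h(cons(b, cons(k(s(b), a), s(s(b))))))):
1. s(h(h(cons(b, cons(k(s(b), a), s(s(b)))))))  →  s(h(cons(k(s(b), a), s(s(b)))))   [R3 at 1.1]
2. s(h(cons(k(s(b), a), s(s(b)))))  →  s(s(s(b)))   [R3 at 1]

yes — NF(t₁) = s(s(s(b))), NF(t₂) = s(s(s(b)))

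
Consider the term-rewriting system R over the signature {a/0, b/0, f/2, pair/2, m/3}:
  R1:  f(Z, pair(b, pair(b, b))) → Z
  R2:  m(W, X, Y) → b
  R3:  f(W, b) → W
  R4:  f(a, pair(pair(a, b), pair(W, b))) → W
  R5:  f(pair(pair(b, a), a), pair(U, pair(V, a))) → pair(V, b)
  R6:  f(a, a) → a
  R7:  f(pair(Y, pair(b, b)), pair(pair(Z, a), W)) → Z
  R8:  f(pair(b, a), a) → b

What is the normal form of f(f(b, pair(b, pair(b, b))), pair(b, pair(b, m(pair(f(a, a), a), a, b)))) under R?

b

1. f(f(b, pair(b, pair(b, b))), pair(b, pair(b, m(pair(f(a, a), a), a, b))))  →  f(b, pair(b, pair(b, m(pair(f(a, a), a), a, b))))   [R1 at 1]
2. f(b, pair(b, pair(b, m(pair(f(a, a), a), a, b))))  →  f(b, pair(b, pair(b, b)))   [R2 at 2.2.2]
3. f(b, pair(b, pair(b, b)))  →  b   [R1 at ε]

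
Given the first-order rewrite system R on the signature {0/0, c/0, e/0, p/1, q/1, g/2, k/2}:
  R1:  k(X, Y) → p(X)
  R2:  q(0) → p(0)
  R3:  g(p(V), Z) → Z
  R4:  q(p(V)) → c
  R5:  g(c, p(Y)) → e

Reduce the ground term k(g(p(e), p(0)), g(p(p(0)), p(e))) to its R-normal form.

p(p(0))

1. k(g(p(e), p(0)), g(p(p(0)), p(e)))  →  p(g(p(e), p(0)))   [R1 at ε]
2. p(g(p(e), p(0)))  →  p(p(0))   [R3 at 1]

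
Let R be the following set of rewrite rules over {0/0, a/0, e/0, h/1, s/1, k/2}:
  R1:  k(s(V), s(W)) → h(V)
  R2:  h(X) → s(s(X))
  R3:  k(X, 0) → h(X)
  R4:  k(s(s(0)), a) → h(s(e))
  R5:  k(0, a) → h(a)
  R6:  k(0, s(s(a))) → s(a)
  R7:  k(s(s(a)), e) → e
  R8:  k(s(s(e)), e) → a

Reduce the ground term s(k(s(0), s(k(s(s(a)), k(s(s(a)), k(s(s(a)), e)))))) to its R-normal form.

s(s(s(0)))

1. s(k(s(0), s(k(s(s(a)), k(s(s(a)), k(s(s(a)), e))))))  →  s(h(0))   [R1 at 1]
2. s(h(0))  →  s(s(s(0)))   [R2 at 1]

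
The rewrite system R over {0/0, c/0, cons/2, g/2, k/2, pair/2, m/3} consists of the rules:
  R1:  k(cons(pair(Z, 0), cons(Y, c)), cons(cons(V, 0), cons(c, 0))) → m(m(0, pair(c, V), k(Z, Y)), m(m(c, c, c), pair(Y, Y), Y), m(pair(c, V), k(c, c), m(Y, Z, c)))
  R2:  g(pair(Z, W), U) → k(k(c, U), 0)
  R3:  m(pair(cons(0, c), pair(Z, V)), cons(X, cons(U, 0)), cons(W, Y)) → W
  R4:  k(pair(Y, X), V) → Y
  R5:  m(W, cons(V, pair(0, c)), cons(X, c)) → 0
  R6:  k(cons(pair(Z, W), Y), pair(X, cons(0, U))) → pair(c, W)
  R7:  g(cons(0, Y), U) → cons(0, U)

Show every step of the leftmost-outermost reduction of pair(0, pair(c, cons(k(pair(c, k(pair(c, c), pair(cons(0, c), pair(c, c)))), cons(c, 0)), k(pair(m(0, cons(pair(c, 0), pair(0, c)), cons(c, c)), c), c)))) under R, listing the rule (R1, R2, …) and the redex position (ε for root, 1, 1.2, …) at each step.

1. pair(0, pair(c, cons(k(pair(c, k(pair(c, c), pair(cons(0, c), pair(c, c)))), cons(c, 0)), k(pair(m(0, cons(pair(c, 0), pair(0, c)), cons(c, c)), c), c))))  →  pair(0, pair(c, cons(c, k(pair(m(0, cons(pair(c, 0), pair(0, c)), cons(c, c)), c), c))))   [R4 at 2.2.1]
2. pair(0, pair(c, cons(c, k(pair(m(0, cons(pair(c, 0), pair(0, c)), cons(c, c)), c), c))))  →  pair(0, pair(c, cons(c, m(0, cons(pair(c, 0), pair(0, c)), cons(c, c)))))   [R4 at 2.2.2]
3. pair(0, pair(c, cons(c, m(0, cons(pair(c, 0), pair(0, c)), cons(c, c)))))  →  pair(0, pair(c, cons(c, 0)))   [R5 at 2.2.2]

pair(0, pair(c, cons(c, 0)))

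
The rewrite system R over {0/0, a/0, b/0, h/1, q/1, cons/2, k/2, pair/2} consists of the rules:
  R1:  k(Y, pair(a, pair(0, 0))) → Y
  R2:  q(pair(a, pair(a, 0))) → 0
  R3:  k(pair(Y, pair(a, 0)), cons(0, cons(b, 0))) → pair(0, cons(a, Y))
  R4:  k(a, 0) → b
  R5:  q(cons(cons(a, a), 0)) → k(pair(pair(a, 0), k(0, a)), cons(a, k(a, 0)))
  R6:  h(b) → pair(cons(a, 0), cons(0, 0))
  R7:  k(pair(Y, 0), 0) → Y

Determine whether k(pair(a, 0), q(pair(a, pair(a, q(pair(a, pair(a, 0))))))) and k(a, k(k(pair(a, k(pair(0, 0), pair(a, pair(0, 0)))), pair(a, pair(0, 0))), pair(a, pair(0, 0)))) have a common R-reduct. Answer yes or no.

yes — NF(t₁) = a, NF(t₂) = a

Reduce t₁ = k(pair(a, 0), q(pair(a, pair(a, q(pair(a, pair(a, 0))))))):
1. k(pair(a, 0), q(pair(a, pair(a, q(pair(a, pair(a, 0)))))))  →  k(pair(a, 0), q(pair(a, pair(a, 0))))   [R2 at 2.1.2.2]
2. k(pair(a, 0), q(pair(a, pair(a, 0))))  →  k(pair(a, 0), 0)   [R2 at 2]
3. k(pair(a, 0), 0)  →  a   [R7 at ε]

Reduce t₂ = k(a, k(k(pair(a, k(pair(0, 0), pair(a, pair(0, 0)))), pair(a, pair(0, 0))), pair(a, pair(0, 0)))):
1. k(a, k(k(pair(a, k(pair(0, 0), pair(a, pair(0, 0)))), pair(a, pair(0, 0))), pair(a, pair(0, 0))))  →  k(a, k(pair(a, k(pair(0, 0), pair(a, pair(0, 0)))), pair(a, pair(0, 0))))   [R1 at 2]
2. k(a, k(pair(a, k(pair(0, 0), pair(a, pair(0, 0)))), pair(a, pair(0, 0))))  →  k(a, pair(a, k(pair(0, 0), pair(a, pair(0, 0)))))   [R1 at 2]
3. k(a, pair(a, k(pair(0, 0), pair(a, pair(0, 0)))))  →  k(a, pair(a, pair(0, 0)))   [R1 at 2.2]
4. k(a, pair(a, pair(0, 0)))  →  a   [R1 at ε]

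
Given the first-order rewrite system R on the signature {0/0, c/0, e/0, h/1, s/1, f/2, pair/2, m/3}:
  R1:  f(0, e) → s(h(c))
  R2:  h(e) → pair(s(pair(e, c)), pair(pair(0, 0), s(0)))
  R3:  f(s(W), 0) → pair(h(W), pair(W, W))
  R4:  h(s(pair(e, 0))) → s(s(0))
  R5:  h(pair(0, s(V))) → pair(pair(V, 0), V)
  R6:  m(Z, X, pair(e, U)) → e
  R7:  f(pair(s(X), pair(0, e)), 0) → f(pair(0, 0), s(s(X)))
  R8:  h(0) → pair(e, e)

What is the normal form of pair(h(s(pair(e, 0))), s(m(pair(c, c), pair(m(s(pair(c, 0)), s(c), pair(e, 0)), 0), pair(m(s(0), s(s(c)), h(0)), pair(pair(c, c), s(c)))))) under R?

pair(s(s(0)), s(e))

1. pair(h(s(pair(e, 0))), s(m(pair(c, c), pair(m(s(pair(c, 0)), s(c), pair(e, 0)), 0), pair(m(s(0), s(s(c)), h(0)), pair(pair(c, c), s(c))))))  →  pair(s(s(0)), s(m(pair(c, c), pair(m(s(pair(c, 0)), s(c), pair(e, 0)), 0), pair(m(s(0), s(s(c)), h(0)), pair(pair(c, c), s(c))))))   [R4 at 1]
2. pair(s(s(0)), s(m(pair(c, c), pair(m(s(pair(c, 0)), s(c), pair(e, 0)), 0), pair(m(s(0), s(s(c)), h(0)), pair(pair(c, c), s(c))))))  →  pair(s(s(0)), s(m(pair(c, c), pair(e, 0), pair(m(s(0), s(s(c)), h(0)), pair(pair(c, c), s(c))))))   [R6 at 2.1.2.1]
3. pair(s(s(0)), s(m(pair(c, c), pair(e, 0), pair(m(s(0), s(s(c)), h(0)), pair(pair(c, c), s(c))))))  →  pair(s(s(0)), s(m(pair(c, c), pair(e, 0), pair(m(s(0), s(s(c)), pair(e, e)), pair(pair(c, c), s(c))))))   [R8 at 2.1.3.1.3]
4. pair(s(s(0)), s(m(pair(c, c), pair(e, 0), pair(m(s(0), s(s(c)), pair(e, e)), pair(pair(c, c), s(c))))))  →  pair(s(s(0)), s(m(pair(c, c), pair(e, 0), pair(e, pair(pair(c, c), s(c))))))   [R6 at 2.1.3.1]
5. pair(s(s(0)), s(m(pair(c, c), pair(e, 0), pair(e, pair(pair(c, c), s(c))))))  →  pair(s(s(0)), s(e))   [R6 at 2.1]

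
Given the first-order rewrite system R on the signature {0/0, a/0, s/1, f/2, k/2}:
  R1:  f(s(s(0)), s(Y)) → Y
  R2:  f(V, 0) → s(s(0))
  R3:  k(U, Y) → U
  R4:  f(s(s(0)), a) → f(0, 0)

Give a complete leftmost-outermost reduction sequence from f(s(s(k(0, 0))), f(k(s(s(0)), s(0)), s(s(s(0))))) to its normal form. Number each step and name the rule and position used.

s(0)

1. f(s(s(k(0, 0))), f(k(s(s(0)), s(0)), s(s(s(0)))))  →  f(s(s(0)), f(k(s(s(0)), s(0)), s(s(s(0)))))   [R3 at 1.1.1]
2. f(s(s(0)), f(k(s(s(0)), s(0)), s(s(s(0)))))  →  f(s(s(0)), f(s(s(0)), s(s(s(0)))))   [R3 at 2.1]
3. f(s(s(0)), f(s(s(0)), s(s(s(0)))))  →  f(s(s(0)), s(s(0)))   [R1 at 2]
4. f(s(s(0)), s(s(0)))  →  s(0)   [R1 at ε]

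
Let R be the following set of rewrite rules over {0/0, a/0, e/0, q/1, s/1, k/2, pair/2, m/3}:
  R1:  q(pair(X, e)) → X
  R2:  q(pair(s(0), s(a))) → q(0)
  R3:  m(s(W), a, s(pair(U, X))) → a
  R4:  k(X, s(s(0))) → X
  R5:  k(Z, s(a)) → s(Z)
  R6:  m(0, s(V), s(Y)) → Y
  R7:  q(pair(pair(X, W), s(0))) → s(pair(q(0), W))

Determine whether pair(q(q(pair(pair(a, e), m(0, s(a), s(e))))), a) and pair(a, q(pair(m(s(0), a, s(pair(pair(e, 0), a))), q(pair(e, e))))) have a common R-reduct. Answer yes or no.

yes — NF(t₁) = pair(a, a), NF(t₂) = pair(a, a)

Reduce t₁ = pair(q(q(pair(pair(a, e), m(0, s(a), s(e))))), a):
1. pair(q(q(pair(pair(a, e), m(0, s(a), s(e))))), a)  →  pair(q(q(pair(pair(a, e), e))), a)   [R6 at 1.1.1.2]
2. pair(q(q(pair(pair(a, e), e))), a)  →  pair(q(pair(a, e)), a)   [R1 at 1.1]
3. pair(q(pair(a, e)), a)  →  pair(a, a)   [R1 at 1]

Reduce t₂ = pair(a, q(pair(m(s(0), a, s(pair(pair(e, 0), a))), q(pair(e, e))))):
1. pair(a, q(pair(m(s(0), a, s(pair(pair(e, 0), a))), q(pair(e, e)))))  →  pair(a, q(pair(a, q(pair(e, e)))))   [R3 at 2.1.1]
2. pair(a, q(pair(a, q(pair(e, e)))))  →  pair(a, q(pair(a, e)))   [R1 at 2.1.2]
3. pair(a, q(pair(a, e)))  →  pair(a, a)   [R1 at 2]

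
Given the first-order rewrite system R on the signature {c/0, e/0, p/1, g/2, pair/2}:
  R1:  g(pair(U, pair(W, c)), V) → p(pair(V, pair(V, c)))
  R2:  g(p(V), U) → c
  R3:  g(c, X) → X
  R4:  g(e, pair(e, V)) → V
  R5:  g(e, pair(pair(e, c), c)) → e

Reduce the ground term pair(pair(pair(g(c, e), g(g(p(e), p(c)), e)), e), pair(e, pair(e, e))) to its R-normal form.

1. pair(pair(pair(g(c, e), g(g(p(e), p(c)), e)), e), pair(e, pair(e, e)))  →  pair(pair(pair(e, g(g(p(e), p(c)), e)), e), pair(e, pair(e, e)))   [R3 at 1.1.1]
2. pair(pair(pair(e, g(g(p(e), p(c)), e)), e), pair(e, pair(e, e)))  →  pair(pair(pair(e, g(c, e)), e), pair(e, pair(e, e)))   [R2 at 1.1.2.1]
3. pair(pair(pair(e, g(c, e)), e), pair(e, pair(e, e)))  →  pair(pair(pair(e, e), e), pair(e, pair(e, e)))   [R3 at 1.1.2]

pair(pair(pair(e, e), e), pair(e, pair(e, e)))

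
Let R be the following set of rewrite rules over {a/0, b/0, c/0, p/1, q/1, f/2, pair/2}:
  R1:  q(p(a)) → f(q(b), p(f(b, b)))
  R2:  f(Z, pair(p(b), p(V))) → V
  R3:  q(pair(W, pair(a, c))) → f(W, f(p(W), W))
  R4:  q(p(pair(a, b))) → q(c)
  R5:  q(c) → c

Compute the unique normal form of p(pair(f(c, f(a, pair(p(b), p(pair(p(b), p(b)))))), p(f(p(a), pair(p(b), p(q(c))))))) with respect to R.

1. p(pair(f(c, f(a, pair(p(b), p(pair(p(b), p(b)))))), p(f(p(a), pair(p(b), p(q(c)))))))  →  p(pair(f(c, pair(p(b), p(b))), p(f(p(a), pair(p(b), p(q(c)))))))   [R2 at 1.1.2]
2. p(pair(f(c, pair(p(b), p(b))), p(f(p(a), pair(p(b), p(q(c)))))))  →  p(pair(b, p(f(p(a), pair(p(b), p(q(c)))))))   [R2 at 1.1]
3. p(pair(b, p(f(p(a), pair(p(b), p(q(c)))))))  →  p(pair(b, p(q(c))))   [R2 at 1.2.1]
4. p(pair(b, p(q(c))))  →  p(pair(b, p(c)))   [R5 at 1.2.1]

p(pair(b, p(c)))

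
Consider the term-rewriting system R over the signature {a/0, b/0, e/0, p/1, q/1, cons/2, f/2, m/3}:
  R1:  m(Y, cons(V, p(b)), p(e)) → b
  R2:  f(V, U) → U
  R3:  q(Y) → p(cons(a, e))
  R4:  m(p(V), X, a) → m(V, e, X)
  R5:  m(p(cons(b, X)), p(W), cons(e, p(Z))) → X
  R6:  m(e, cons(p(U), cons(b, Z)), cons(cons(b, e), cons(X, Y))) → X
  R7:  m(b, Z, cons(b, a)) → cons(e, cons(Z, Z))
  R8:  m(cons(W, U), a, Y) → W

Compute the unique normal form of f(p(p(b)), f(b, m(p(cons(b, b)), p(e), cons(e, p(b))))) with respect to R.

b

1. f(p(p(b)), f(b, m(p(cons(b, b)), p(e), cons(e, p(b)))))  →  f(b, m(p(cons(b, b)), p(e), cons(e, p(b))))   [R2 at ε]
2. f(b, m(p(cons(b, b)), p(e), cons(e, p(b))))  →  m(p(cons(b, b)), p(e), cons(e, p(b)))   [R2 at ε]
3. m(p(cons(b, b)), p(e), cons(e, p(b)))  →  b   [R5 at ε]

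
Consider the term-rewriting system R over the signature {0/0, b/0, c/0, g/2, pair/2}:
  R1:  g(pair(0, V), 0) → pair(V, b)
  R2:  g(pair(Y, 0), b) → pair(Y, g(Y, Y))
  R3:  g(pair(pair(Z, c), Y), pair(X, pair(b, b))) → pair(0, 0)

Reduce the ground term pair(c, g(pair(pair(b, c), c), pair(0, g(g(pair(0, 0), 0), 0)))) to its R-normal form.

1. pair(c, g(pair(pair(b, c), c), pair(0, g(g(pair(0, 0), 0), 0))))  →  pair(c, g(pair(pair(b, c), c), pair(0, g(pair(0, b), 0))))   [R1 at 2.2.2.1]
2. pair(c, g(pair(pair(b, c), c), pair(0, g(pair(0, b), 0))))  →  pair(c, g(pair(pair(b, c), c), pair(0, pair(b, b))))   [R1 at 2.2.2]
3. pair(c, g(pair(pair(b, c), c), pair(0, pair(b, b))))  →  pair(c, pair(0, 0))   [R3 at 2]

pair(c, pair(0, 0))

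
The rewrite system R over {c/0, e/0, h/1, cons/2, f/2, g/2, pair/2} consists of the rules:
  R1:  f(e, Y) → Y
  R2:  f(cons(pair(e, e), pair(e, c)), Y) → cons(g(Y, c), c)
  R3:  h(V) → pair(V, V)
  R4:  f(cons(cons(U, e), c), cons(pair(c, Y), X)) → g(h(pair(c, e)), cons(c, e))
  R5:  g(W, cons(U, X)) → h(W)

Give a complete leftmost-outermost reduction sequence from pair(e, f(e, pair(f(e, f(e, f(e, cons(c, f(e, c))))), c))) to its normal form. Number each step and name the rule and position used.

pair(e, pair(cons(c, c), c))

1. pair(e, f(e, pair(f(e, f(e, f(e, cons(c, f(e, c))))), c)))  →  pair(e, pair(f(e, f(e, f(e, cons(c, f(e, c))))), c))   [R1 at 2]
2. pair(e, pair(f(e, f(e, f(e, cons(c, f(e, c))))), c))  →  pair(e, pair(f(e, f(e, cons(c, f(e, c)))), c))   [R1 at 2.1]
3. pair(e, pair(f(e, f(e, cons(c, f(e, c)))), c))  →  pair(e, pair(f(e, cons(c, f(e, c))), c))   [R1 at 2.1]
4. pair(e, pair(f(e, cons(c, f(e, c))), c))  →  pair(e, pair(cons(c, f(e, c)), c))   [R1 at 2.1]
5. pair(e, pair(cons(c, f(e, c)), c))  →  pair(e, pair(cons(c, c), c))   [R1 at 2.1.2]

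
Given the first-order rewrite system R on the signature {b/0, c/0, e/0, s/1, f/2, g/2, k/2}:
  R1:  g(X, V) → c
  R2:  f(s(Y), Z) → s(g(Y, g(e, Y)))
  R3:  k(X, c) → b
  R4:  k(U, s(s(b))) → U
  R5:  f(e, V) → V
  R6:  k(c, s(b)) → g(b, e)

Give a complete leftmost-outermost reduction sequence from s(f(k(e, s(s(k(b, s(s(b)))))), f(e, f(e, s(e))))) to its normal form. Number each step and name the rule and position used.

s(s(e))

1. s(f(k(e, s(s(k(b, s(s(b)))))), f(e, f(e, s(e)))))  →  s(f(k(e, s(s(b))), f(e, f(e, s(e)))))   [R4 at 1.1.2.1.1]
2. s(f(k(e, s(s(b))), f(e, f(e, s(e)))))  →  s(f(e, f(e, f(e, s(e)))))   [R4 at 1.1]
3. s(f(e, f(e, f(e, s(e)))))  →  s(f(e, f(e, s(e))))   [R5 at 1]
4. s(f(e, f(e, s(e))))  →  s(f(e, s(e)))   [R5 at 1]
5. s(f(e, s(e)))  →  s(s(e))   [R5 at 1]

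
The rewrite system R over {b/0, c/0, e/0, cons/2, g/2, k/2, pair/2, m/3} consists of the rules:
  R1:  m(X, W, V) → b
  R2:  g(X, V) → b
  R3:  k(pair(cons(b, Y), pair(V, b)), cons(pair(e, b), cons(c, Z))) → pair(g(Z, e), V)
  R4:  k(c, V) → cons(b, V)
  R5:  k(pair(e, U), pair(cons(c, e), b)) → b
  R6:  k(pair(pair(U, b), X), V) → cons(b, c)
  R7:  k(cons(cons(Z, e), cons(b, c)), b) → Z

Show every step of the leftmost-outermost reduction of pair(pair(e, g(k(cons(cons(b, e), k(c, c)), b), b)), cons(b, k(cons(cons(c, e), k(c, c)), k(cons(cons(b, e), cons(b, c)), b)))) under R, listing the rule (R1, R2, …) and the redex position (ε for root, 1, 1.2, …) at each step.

pair(pair(e, b), cons(b, c))

1. pair(pair(e, g(k(cons(cons(b, e), k(c, c)), b), b)), cons(b, k(cons(cons(c, e), k(c, c)), k(cons(cons(b, e), cons(b, c)), b))))  →  pair(pair(e, b), cons(b, k(cons(cons(c, e), k(c, c)), k(cons(cons(b, e), cons(b, c)), b))))   [R2 at 1.2]
2. pair(pair(e, b), cons(b, k(cons(cons(c, e), k(c, c)), k(cons(cons(b, e), cons(b, c)), b))))  →  pair(pair(e, b), cons(b, k(cons(cons(c, e), cons(b, c)), k(cons(cons(b, e), cons(b, c)), b))))   [R4 at 2.2.1.2]
3. pair(pair(e, b), cons(b, k(cons(cons(c, e), cons(b, c)), k(cons(cons(b, e), cons(b, c)), b))))  →  pair(pair(e, b), cons(b, k(cons(cons(c, e), cons(b, c)), b)))   [R7 at 2.2.2]
4. pair(pair(e, b), cons(b, k(cons(cons(c, e), cons(b, c)), b)))  →  pair(pair(e, b), cons(b, c))   [R7 at 2.2]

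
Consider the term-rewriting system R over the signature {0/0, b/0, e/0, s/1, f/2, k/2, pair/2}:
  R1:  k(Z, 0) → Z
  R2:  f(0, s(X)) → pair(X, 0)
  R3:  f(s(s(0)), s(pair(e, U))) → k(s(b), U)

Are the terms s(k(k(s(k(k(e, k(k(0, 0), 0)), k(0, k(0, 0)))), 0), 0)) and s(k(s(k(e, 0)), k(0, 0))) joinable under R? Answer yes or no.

yes — NF(t₁) = s(s(e)), NF(t₂) = s(s(e))

Reduce t₁ = s(k(k(s(k(k(e, k(k(0, 0), 0)), k(0, k(0, 0)))), 0), 0)):
1. s(k(k(s(k(k(e, k(k(0, 0), 0)), k(0, k(0, 0)))), 0), 0))  →  s(k(s(k(k(e, k(k(0, 0), 0)), k(0, k(0, 0)))), 0))   [R1 at 1]
2. s(k(s(k(k(e, k(k(0, 0), 0)), k(0, k(0, 0)))), 0))  →  s(s(k(k(e, k(k(0, 0), 0)), k(0, k(0, 0)))))   [R1 at 1]
3. s(s(k(k(e, k(k(0, 0), 0)), k(0, k(0, 0)))))  →  s(s(k(k(e, k(0, 0)), k(0, k(0, 0)))))   [R1 at 1.1.1.2]
4. s(s(k(k(e, k(0, 0)), k(0, k(0, 0)))))  →  s(s(k(k(e, 0), k(0, k(0, 0)))))   [R1 at 1.1.1.2]
5. s(s(k(k(e, 0), k(0, k(0, 0)))))  →  s(s(k(e, k(0, k(0, 0)))))   [R1 at 1.1.1]
6. s(s(k(e, k(0, k(0, 0)))))  →  s(s(k(e, k(0, 0))))   [R1 at 1.1.2.2]
7. s(s(k(e, k(0, 0))))  →  s(s(k(e, 0)))   [R1 at 1.1.2]
8. s(s(k(e, 0)))  →  s(s(e))   [R1 at 1.1]

Reduce t₂ = s(k(s(k(e, 0)), k(0, 0))):
1. s(k(s(k(e, 0)), k(0, 0)))  →  s(k(s(e), k(0, 0)))   [R1 at 1.1.1]
2. s(k(s(e), k(0, 0)))  →  s(k(s(e), 0))   [R1 at 1.2]
3. s(k(s(e), 0))  →  s(s(e))   [R1 at 1]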